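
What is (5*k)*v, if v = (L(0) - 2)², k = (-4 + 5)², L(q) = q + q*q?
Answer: 20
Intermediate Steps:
L(q) = q + q²
k = 1 (k = 1² = 1)
v = 4 (v = (0*(1 + 0) - 2)² = (0*1 - 2)² = (0 - 2)² = (-2)² = 4)
(5*k)*v = (5*1)*4 = 5*4 = 20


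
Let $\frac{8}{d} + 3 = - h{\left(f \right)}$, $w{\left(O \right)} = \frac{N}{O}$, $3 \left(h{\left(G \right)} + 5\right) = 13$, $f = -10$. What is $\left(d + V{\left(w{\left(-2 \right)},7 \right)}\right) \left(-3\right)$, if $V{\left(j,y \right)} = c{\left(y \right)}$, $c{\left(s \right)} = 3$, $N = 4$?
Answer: $\frac{9}{7} \approx 1.2857$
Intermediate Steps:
$h{\left(G \right)} = - \frac{2}{3}$ ($h{\left(G \right)} = -5 + \frac{1}{3} \cdot 13 = -5 + \frac{13}{3} = - \frac{2}{3}$)
$w{\left(O \right)} = \frac{4}{O}$
$V{\left(j,y \right)} = 3$
$d = - \frac{24}{7}$ ($d = \frac{8}{-3 - - \frac{2}{3}} = \frac{8}{-3 + \frac{2}{3}} = \frac{8}{- \frac{7}{3}} = 8 \left(- \frac{3}{7}\right) = - \frac{24}{7} \approx -3.4286$)
$\left(d + V{\left(w{\left(-2 \right)},7 \right)}\right) \left(-3\right) = \left(- \frac{24}{7} + 3\right) \left(-3\right) = \left(- \frac{3}{7}\right) \left(-3\right) = \frac{9}{7}$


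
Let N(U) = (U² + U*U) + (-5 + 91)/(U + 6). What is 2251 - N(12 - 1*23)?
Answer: 10131/5 ≈ 2026.2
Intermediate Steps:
N(U) = 2*U² + 86/(6 + U) (N(U) = (U² + U²) + 86/(6 + U) = 2*U² + 86/(6 + U))
2251 - N(12 - 1*23) = 2251 - 2*(43 + (12 - 1*23)³ + 6*(12 - 1*23)²)/(6 + (12 - 1*23)) = 2251 - 2*(43 + (12 - 23)³ + 6*(12 - 23)²)/(6 + (12 - 23)) = 2251 - 2*(43 + (-11)³ + 6*(-11)²)/(6 - 11) = 2251 - 2*(43 - 1331 + 6*121)/(-5) = 2251 - 2*(-1)*(43 - 1331 + 726)/5 = 2251 - 2*(-1)*(-562)/5 = 2251 - 1*1124/5 = 2251 - 1124/5 = 10131/5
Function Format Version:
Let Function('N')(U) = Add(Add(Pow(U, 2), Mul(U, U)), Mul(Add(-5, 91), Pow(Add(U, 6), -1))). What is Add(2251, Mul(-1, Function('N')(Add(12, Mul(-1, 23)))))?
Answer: Rational(10131, 5) ≈ 2026.2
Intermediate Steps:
Function('N')(U) = Add(Mul(2, Pow(U, 2)), Mul(86, Pow(Add(6, U), -1))) (Function('N')(U) = Add(Add(Pow(U, 2), Pow(U, 2)), Mul(86, Pow(Add(6, U), -1))) = Add(Mul(2, Pow(U, 2)), Mul(86, Pow(Add(6, U), -1))))
Add(2251, Mul(-1, Function('N')(Add(12, Mul(-1, 23))))) = Add(2251, Mul(-1, Mul(2, Pow(Add(6, Add(12, Mul(-1, 23))), -1), Add(43, Pow(Add(12, Mul(-1, 23)), 3), Mul(6, Pow(Add(12, Mul(-1, 23)), 2)))))) = Add(2251, Mul(-1, Mul(2, Pow(Add(6, Add(12, -23)), -1), Add(43, Pow(Add(12, -23), 3), Mul(6, Pow(Add(12, -23), 2)))))) = Add(2251, Mul(-1, Mul(2, Pow(Add(6, -11), -1), Add(43, Pow(-11, 3), Mul(6, Pow(-11, 2)))))) = Add(2251, Mul(-1, Mul(2, Pow(-5, -1), Add(43, -1331, Mul(6, 121))))) = Add(2251, Mul(-1, Mul(2, Rational(-1, 5), Add(43, -1331, 726)))) = Add(2251, Mul(-1, Mul(2, Rational(-1, 5), -562))) = Add(2251, Mul(-1, Rational(1124, 5))) = Add(2251, Rational(-1124, 5)) = Rational(10131, 5)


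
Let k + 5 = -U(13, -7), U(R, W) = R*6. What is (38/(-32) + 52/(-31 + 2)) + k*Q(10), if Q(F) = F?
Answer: -386503/464 ≈ -832.98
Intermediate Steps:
U(R, W) = 6*R
k = -83 (k = -5 - 6*13 = -5 - 1*78 = -5 - 78 = -83)
(38/(-32) + 52/(-31 + 2)) + k*Q(10) = (38/(-32) + 52/(-31 + 2)) - 83*10 = (38*(-1/32) + 52/(-29)) - 830 = (-19/16 + 52*(-1/29)) - 830 = (-19/16 - 52/29) - 830 = -1383/464 - 830 = -386503/464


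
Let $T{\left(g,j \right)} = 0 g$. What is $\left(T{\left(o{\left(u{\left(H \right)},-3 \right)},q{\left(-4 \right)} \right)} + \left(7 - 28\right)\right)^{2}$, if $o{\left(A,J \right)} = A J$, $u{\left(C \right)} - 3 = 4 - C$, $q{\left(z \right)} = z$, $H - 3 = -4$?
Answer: $441$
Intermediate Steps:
$H = -1$ ($H = 3 - 4 = -1$)
$u{\left(C \right)} = 7 - C$ ($u{\left(C \right)} = 3 - \left(-4 + C\right) = 7 - C$)
$T{\left(g,j \right)} = 0$
$\left(T{\left(o{\left(u{\left(H \right)},-3 \right)},q{\left(-4 \right)} \right)} + \left(7 - 28\right)\right)^{2} = \left(0 + \left(7 - 28\right)\right)^{2} = \left(0 - 21\right)^{2} = \left(-21\right)^{2} = 441$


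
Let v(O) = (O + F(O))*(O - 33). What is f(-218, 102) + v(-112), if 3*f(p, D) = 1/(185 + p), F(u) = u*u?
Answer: -178461361/99 ≈ -1.8026e+6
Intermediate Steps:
F(u) = u**2
f(p, D) = 1/(3*(185 + p))
v(O) = (-33 + O)*(O + O**2) (v(O) = (O + O**2)*(O - 33) = (O + O**2)*(-33 + O) = (-33 + O)*(O + O**2))
f(-218, 102) + v(-112) = 1/(3*(185 - 218)) - 112*(-33 + (-112)**2 - 32*(-112)) = (1/3)/(-33) - 112*(-33 + 12544 + 3584) = (1/3)*(-1/33) - 112*16095 = -1/99 - 1802640 = -178461361/99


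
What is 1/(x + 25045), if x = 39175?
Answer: 1/64220 ≈ 1.5571e-5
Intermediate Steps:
1/(x + 25045) = 1/(39175 + 25045) = 1/64220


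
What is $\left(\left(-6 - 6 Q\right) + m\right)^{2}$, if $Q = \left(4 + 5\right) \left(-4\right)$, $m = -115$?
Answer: $9025$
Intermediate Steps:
$Q = -36$ ($Q = 9 \left(-4\right) = -36$)
$\left(\left(-6 - 6 Q\right) + m\right)^{2} = \left(\left(-6 - -216\right) - 115\right)^{2} = \left(\left(-6 + 216\right) - 115\right)^{2} = \left(210 - 115\right)^{2} = 95^{2} = 9025$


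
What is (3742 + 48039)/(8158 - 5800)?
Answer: 51781/2358 ≈ 21.960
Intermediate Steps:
(3742 + 48039)/(8158 - 5800) = 51781/2358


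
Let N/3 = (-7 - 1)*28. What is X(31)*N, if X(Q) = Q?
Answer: -20832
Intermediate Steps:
N = -672 (N = 3*((-7 - 1)*28) = 3*(-8*28) = 3*(-224) = -672)
X(31)*N = 31*(-672) = -20832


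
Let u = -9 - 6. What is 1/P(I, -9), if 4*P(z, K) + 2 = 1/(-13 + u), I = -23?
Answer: -112/57 ≈ -1.9649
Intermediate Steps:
u = -15
P(z, K) = -57/112 (P(z, K) = -1/2 + 1/(4*(-13 - 15)) = -1/2 + (1/4)/(-28) = -1/2 + (1/4)*(-1/28) = -1/2 - 1/112 = -57/112)
1/P(I, -9) = 1/(-57/112) = -112/57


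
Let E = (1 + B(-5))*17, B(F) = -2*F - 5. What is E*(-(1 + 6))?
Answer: -714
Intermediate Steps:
B(F) = -5 - 2*F
E = 102 (E = (1 + (-5 - 2*(-5)))*17 = (1 + (-5 + 10))*17 = (1 + 5)*17 = 6*17 = 102)
E*(-(1 + 6)) = 102*(-(1 + 6)) = 102*(-1*7) = 102*(-7) = -714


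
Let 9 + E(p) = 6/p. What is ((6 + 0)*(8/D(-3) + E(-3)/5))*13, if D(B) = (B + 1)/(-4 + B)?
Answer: 10062/5 ≈ 2012.4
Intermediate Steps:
D(B) = (1 + B)/(-4 + B)
E(p) = -9 + 6/p
((6 + 0)*(8/D(-3) + E(-3)/5))*13 = ((6 + 0)*(8/(((1 - 3)/(-4 - 3))) + (-9 + 6/(-3))/5))*13 = (6*(8/((-2/(-7))) + (-9 + 6*(-⅓))*(⅕)))*13 = (6*(8/((-⅐*(-2))) + (-9 - 2)*(⅕)))*13 = (6*(8/(2/7) - 11*⅕))*13 = (6*(8*(7/2) - 11/5))*13 = (6*(28 - 11/5))*13 = (6*(129/5))*13 = (774/5)*13 = 10062/5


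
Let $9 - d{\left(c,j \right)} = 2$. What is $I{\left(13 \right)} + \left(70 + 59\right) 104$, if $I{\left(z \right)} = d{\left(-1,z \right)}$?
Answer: $13423$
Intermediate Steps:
$d{\left(c,j \right)} = 7$ ($d{\left(c,j \right)} = 9 - 2 = 7$)
$I{\left(z \right)} = 7$
$I{\left(13 \right)} + \left(70 + 59\right) 104 = 7 + \left(70 + 59\right) 104 = 7 + 129 \cdot 104 = 7 + 13416 = 13423$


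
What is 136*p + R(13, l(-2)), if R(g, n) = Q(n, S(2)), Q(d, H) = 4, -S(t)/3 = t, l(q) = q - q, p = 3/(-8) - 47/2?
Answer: -3243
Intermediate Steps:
p = -191/8 (p = 3*(-⅛) - 47*½ = -3/8 - 47/2 = -191/8 ≈ -23.875)
l(q) = 0
S(t) = -3*t
R(g, n) = 4
136*p + R(13, l(-2)) = 136*(-191/8) + 4 = -3247 + 4 = -3243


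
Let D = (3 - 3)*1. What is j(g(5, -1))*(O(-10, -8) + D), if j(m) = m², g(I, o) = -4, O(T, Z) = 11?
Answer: 176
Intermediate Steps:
D = 0 (D = 0*1 = 0)
j(g(5, -1))*(O(-10, -8) + D) = (-4)²*(11 + 0) = 16*11 = 176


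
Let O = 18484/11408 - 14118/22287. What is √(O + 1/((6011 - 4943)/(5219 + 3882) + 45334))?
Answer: √8909489951222306709996839263/95018097614798 ≈ 0.99339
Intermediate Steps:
O = 909039/921196 (O = 18484*(1/11408) - 14118*1/22287 = 4621/2852 - 4706/7429 = 909039/921196 ≈ 0.98680)
√(O + 1/((6011 - 4943)/(5219 + 3882) + 45334)) = √(909039/921196 + 1/((6011 - 4943)/(5219 + 3882) + 45334)) = √(909039/921196 + 1/(1068/9101 + 45334)) = √(909039/921196 + 1/(412585802/9101)) = √(909039/921196 + 9101/412585802) = √(187532484334537/190036195229596) = √8909489951222306709996839263/95018097614798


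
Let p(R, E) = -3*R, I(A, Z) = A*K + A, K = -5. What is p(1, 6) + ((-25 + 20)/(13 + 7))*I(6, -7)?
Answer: 3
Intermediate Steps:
I(A, Z) = -4*A (I(A, Z) = A*(-5) + A = -5*A + A = -4*A)
p(1, 6) + ((-25 + 20)/(13 + 7))*I(6, -7) = -3*1 + ((-25 + 20)/(13 + 7))*(-4*6) = -3 - 5/20*(-24) = -3 - 5*1/20*(-24) = -3 - 1/4*(-24) = -3 + 6 = 3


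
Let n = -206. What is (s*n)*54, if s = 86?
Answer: -956664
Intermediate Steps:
(s*n)*54 = (86*(-206))*54 = -17716*54 = -956664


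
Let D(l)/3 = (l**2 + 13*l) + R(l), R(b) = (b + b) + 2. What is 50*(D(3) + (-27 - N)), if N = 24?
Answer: 5850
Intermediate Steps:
R(b) = 2 + 2*b (R(b) = 2*b + 2 = 2 + 2*b)
D(l) = 6 + 3*l**2 + 45*l (D(l) = 3*((l**2 + 13*l) + (2 + 2*l)) = 3*(2 + l**2 + 15*l) = 6 + 3*l**2 + 45*l)
50*(D(3) + (-27 - N)) = 50*((6 + 3*3**2 + 45*3) + (-27 - 1*24)) = 50*((6 + 3*9 + 135) + (-27 - 24)) = 50*((6 + 27 + 135) - 51) = 50*(168 - 51) = 50*117 = 5850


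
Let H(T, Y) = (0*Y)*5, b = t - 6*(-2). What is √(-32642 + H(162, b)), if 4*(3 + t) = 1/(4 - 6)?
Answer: I*√32642 ≈ 180.67*I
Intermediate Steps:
t = -25/8 (t = -3 + 1/(4*(4 - 6)) = -3 + (¼)/(-2) = -3 + (¼)*(-½) = -3 - ⅛ = -25/8 ≈ -3.1250)
b = 71/8 (b = -25/8 - 6*(-2) = -25/8 + 12 = 71/8 ≈ 8.8750)
H(T, Y) = 0 (H(T, Y) = 0*5 = 0)
√(-32642 + H(162, b)) = √(-32642 + 0) = √(-32642) = I*√32642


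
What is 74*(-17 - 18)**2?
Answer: 90650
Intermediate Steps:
74*(-17 - 18)**2 = 74*(-35)**2 = 74*1225 = 90650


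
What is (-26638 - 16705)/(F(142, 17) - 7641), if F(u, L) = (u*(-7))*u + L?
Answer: 43343/148772 ≈ 0.29134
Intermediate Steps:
F(u, L) = L - 7*u² (F(u, L) = (-7*u)*u + L = -7*u² + L = L - 7*u²)
(-26638 - 16705)/(F(142, 17) - 7641) = (-26638 - 16705)/((17 - 7*142²) - 7641) = -43343/((17 - 7*20164) - 7641) = -43343/((17 - 141148) - 7641) = -43343/(-141131 - 7641) = -43343/(-148772) = -43343*(-1/148772) = 43343/148772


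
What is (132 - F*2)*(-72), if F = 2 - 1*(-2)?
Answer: -8928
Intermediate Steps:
F = 4 (F = 2 + 2 = 4)
(132 - F*2)*(-72) = (132 - 1*4*2)*(-72) = (132 - 4*2)*(-72) = (132 - 8)*(-72) = 124*(-72) = -8928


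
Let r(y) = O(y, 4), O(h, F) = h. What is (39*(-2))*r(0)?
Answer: 0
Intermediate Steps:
r(y) = y
(39*(-2))*r(0) = (39*(-2))*0 = -78*0 = 0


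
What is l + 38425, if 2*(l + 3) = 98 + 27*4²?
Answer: 38687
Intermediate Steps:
l = 262 (l = -3 + (98 + 27*4²)/2 = -3 + (98 + 27*16)/2 = -3 + (98 + 432)/2 = -3 + (½)*530 = -3 + 265 = 262)
l + 38425 = 262 + 38425 = 38687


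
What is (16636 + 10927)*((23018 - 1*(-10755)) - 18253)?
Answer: 427777760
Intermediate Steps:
(16636 + 10927)*((23018 - 1*(-10755)) - 18253) = 27563*((23018 + 10755) - 18253) = 27563*(33773 - 18253) = 27563*15520 = 427777760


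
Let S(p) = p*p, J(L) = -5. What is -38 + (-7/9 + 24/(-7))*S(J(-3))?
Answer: -9019/63 ≈ -143.16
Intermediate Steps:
S(p) = p²
-38 + (-7/9 + 24/(-7))*S(J(-3)) = -38 + (-7/9 + 24/(-7))*(-5)² = -38 + (-7*⅑ + 24*(-⅐))*25 = -38 + (-7/9 - 24/7)*25 = -38 - 265/63*25 = -38 - 6625/63 = -9019/63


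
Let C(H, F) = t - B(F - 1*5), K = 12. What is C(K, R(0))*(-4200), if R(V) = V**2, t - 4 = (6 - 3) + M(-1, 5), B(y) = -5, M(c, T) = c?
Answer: -46200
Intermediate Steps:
t = 6 (t = 4 + ((6 - 3) - 1) = 4 + (3 - 1) = 4 + 2 = 6)
C(H, F) = 11 (C(H, F) = 6 - 1*(-5) = 6 + 5 = 11)
C(K, R(0))*(-4200) = 11*(-4200) = -46200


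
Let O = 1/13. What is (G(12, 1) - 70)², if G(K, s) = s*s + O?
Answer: 802816/169 ≈ 4750.4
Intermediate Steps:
O = 1/13 ≈ 0.076923
G(K, s) = 1/13 + s² (G(K, s) = s*s + 1/13 = s² + 1/13 = 1/13 + s²)
(G(12, 1) - 70)² = ((1/13 + 1²) - 70)² = ((1/13 + 1) - 70)² = (14/13 - 70)² = (-896/13)² = 802816/169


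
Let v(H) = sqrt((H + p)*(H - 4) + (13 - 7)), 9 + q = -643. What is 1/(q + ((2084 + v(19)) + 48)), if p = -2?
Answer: 1480/2190139 - 3*sqrt(29)/2190139 ≈ 0.00066838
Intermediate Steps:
q = -652 (q = -9 - 643 = -652)
v(H) = sqrt(6 + (-4 + H)*(-2 + H)) (v(H) = sqrt((H - 2)*(H - 4) + (13 - 7)) = sqrt((-2 + H)*(-4 + H) + 6) = sqrt((-4 + H)*(-2 + H) + 6) = sqrt(6 + (-4 + H)*(-2 + H)))
1/(q + ((2084 + v(19)) + 48)) = 1/(-652 + ((2084 + sqrt(14 + 19**2 - 6*19)) + 48)) = 1/(-652 + ((2084 + sqrt(14 + 361 - 114)) + 48)) = 1/(-652 + ((2084 + sqrt(261)) + 48)) = 1/(-652 + ((2084 + 3*sqrt(29)) + 48)) = 1/(-652 + (2132 + 3*sqrt(29))) = 1/(1480 + 3*sqrt(29))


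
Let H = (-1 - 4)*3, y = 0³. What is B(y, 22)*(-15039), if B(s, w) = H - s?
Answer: 225585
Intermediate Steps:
y = 0
H = -15 (H = -5*3 = -15)
B(s, w) = -15 - s
B(y, 22)*(-15039) = (-15 - 1*0)*(-15039) = (-15 + 0)*(-15039) = -15*(-15039) = 225585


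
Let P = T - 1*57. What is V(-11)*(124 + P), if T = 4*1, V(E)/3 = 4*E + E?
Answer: -11715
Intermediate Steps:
V(E) = 15*E (V(E) = 3*(4*E + E) = 3*(5*E) = 15*E)
T = 4
P = -53 (P = 4 - 1*57 = 4 - 57 = -53)
V(-11)*(124 + P) = (15*(-11))*(124 - 53) = -165*71 = -11715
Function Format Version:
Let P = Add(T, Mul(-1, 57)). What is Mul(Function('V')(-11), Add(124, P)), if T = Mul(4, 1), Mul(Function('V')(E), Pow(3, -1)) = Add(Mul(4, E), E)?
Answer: -11715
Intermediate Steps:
Function('V')(E) = Mul(15, E) (Function('V')(E) = Mul(3, Add(Mul(4, E), E)) = Mul(3, Mul(5, E)) = Mul(15, E))
T = 4
P = -53 (P = Add(4, Mul(-1, 57)) = Add(4, -57) = -53)
Mul(Function('V')(-11), Add(124, P)) = Mul(Mul(15, -11), Add(124, -53)) = Mul(-165, 71) = -11715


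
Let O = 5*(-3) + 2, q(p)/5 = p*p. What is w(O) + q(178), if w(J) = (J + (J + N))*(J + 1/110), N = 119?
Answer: 17293303/110 ≈ 1.5721e+5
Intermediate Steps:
q(p) = 5*p**2 (q(p) = 5*(p*p) = 5*p**2)
O = -13 (O = -15 + 2 = -13)
w(J) = (119 + 2*J)*(1/110 + J) (w(J) = (J + (J + 119))*(J + 1/110) = (J + (119 + J))*(J + 1/110) = (119 + 2*J)*(1/110 + J))
w(O) + q(178) = (119/110 + 2*(-13)**2 + (6546/55)*(-13)) + 5*178**2 = (119/110 + 2*169 - 85098/55) + 5*31684 = (119/110 + 338 - 85098/55) + 158420 = -132897/110 + 158420 = 17293303/110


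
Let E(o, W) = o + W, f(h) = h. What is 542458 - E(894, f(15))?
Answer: 541549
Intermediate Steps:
E(o, W) = W + o
542458 - E(894, f(15)) = 542458 - (15 + 894) = 542458 - 1*909 = 542458 - 909 = 541549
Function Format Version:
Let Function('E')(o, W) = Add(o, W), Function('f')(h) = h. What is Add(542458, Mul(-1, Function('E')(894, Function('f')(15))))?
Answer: 541549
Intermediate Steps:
Function('E')(o, W) = Add(W, o)
Add(542458, Mul(-1, Function('E')(894, Function('f')(15)))) = Add(542458, Mul(-1, Add(15, 894))) = Add(542458, Mul(-1, 909)) = Add(542458, -909) = 541549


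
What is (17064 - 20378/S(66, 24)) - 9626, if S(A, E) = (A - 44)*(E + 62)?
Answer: 7026159/946 ≈ 7427.2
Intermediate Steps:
S(A, E) = (-44 + A)*(62 + E)
(17064 - 20378/S(66, 24)) - 9626 = (17064 - 20378/(-2728 - 44*24 + 62*66 + 66*24)) - 9626 = (17064 - 20378/(-2728 - 1056 + 4092 + 1584)) - 9626 = (17064 - 20378/1892) - 9626 = (17064 - 20378*1/1892) - 9626 = (17064 - 10189/946) - 9626 = 16132355/946 - 9626 = 7026159/946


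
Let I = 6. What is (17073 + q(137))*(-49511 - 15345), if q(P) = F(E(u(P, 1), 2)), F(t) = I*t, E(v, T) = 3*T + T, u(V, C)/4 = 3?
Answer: -1110399576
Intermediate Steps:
u(V, C) = 12 (u(V, C) = 4*3 = 12)
E(v, T) = 4*T
F(t) = 6*t
q(P) = 48 (q(P) = 6*(4*2) = 6*8 = 48)
(17073 + q(137))*(-49511 - 15345) = (17073 + 48)*(-49511 - 15345) = 17121*(-64856) = -1110399576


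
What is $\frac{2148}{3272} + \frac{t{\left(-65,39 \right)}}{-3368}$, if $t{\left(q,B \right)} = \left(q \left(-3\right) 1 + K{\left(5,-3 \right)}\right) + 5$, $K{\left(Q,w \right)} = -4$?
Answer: $\frac{103018}{172189} \approx 0.59828$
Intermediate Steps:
$t{\left(q,B \right)} = 1 - 3 q$ ($t{\left(q,B \right)} = \left(q \left(-3\right) 1 - 4\right) + 5 = \left(- 3 q 1 - 4\right) + 5 = \left(- 3 q - 4\right) + 5 = \left(-4 - 3 q\right) + 5 = 1 - 3 q$)
$\frac{2148}{3272} + \frac{t{\left(-65,39 \right)}}{-3368} = \frac{2148}{3272} + \frac{1 - -195}{-3368} = 2148 \cdot \frac{1}{3272} + \left(1 + 195\right) \left(- \frac{1}{3368}\right) = \frac{537}{818} + 196 \left(- \frac{1}{3368}\right) = \frac{537}{818} - \frac{49}{842} = \frac{103018}{172189}$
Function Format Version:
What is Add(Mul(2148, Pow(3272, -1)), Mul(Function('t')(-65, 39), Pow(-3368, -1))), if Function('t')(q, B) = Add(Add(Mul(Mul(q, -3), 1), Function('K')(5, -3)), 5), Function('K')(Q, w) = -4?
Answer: Rational(103018, 172189) ≈ 0.59828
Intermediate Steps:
Function('t')(q, B) = Add(1, Mul(-3, q)) (Function('t')(q, B) = Add(Add(Mul(Mul(q, -3), 1), -4), 5) = Add(Add(Mul(Mul(-3, q), 1), -4), 5) = Add(Add(Mul(-3, q), -4), 5) = Add(Add(-4, Mul(-3, q)), 5) = Add(1, Mul(-3, q)))
Add(Mul(2148, Pow(3272, -1)), Mul(Function('t')(-65, 39), Pow(-3368, -1))) = Add(Mul(2148, Pow(3272, -1)), Mul(Add(1, Mul(-3, -65)), Pow(-3368, -1))) = Add(Mul(2148, Rational(1, 3272)), Mul(Add(1, 195), Rational(-1, 3368))) = Add(Rational(537, 818), Mul(196, Rational(-1, 3368))) = Add(Rational(537, 818), Rational(-49, 842)) = Rational(103018, 172189)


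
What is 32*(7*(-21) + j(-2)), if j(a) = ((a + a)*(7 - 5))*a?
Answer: -4192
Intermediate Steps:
j(a) = 4*a**2 (j(a) = ((2*a)*2)*a = (4*a)*a = 4*a**2)
32*(7*(-21) + j(-2)) = 32*(7*(-21) + 4*(-2)**2) = 32*(-147 + 4*4) = 32*(-147 + 16) = 32*(-131) = -4192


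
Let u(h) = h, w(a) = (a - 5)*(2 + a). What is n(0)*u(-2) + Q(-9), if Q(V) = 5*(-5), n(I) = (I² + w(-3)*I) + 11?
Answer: -47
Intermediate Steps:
w(a) = (-5 + a)*(2 + a)
n(I) = 11 + I² + 8*I (n(I) = (I² + (-10 + (-3)² - 3*(-3))*I) + 11 = (I² + (-10 + 9 + 9)*I) + 11 = (I² + 8*I) + 11 = 11 + I² + 8*I)
Q(V) = -25
n(0)*u(-2) + Q(-9) = (11 + 0² + 8*0)*(-2) - 25 = (11 + 0 + 0)*(-2) - 25 = 11*(-2) - 25 = -22 - 25 = -47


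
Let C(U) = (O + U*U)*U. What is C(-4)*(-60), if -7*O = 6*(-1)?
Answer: 28320/7 ≈ 4045.7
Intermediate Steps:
O = 6/7 (O = -6*(-1)/7 = -⅐*(-6) = 6/7 ≈ 0.85714)
C(U) = U*(6/7 + U²) (C(U) = (6/7 + U*U)*U = (6/7 + U²)*U = U*(6/7 + U²))
C(-4)*(-60) = -4*(6/7 + (-4)²)*(-60) = -4*(6/7 + 16)*(-60) = -4*118/7*(-60) = -472/7*(-60) = 28320/7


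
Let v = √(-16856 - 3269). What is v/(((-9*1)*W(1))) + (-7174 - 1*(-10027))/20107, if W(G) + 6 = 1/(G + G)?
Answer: 2853/20107 + 10*I*√805/99 ≈ 0.14189 + 2.8659*I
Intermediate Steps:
W(G) = -6 + 1/(2*G) (W(G) = -6 + 1/(G + G) = -6 + 1/(2*G))
v = 5*I*√805 (v = √(-20125) = 5*I*√805 ≈ 141.86*I)
v/(((-9*1)*W(1))) + (-7174 - 1*(-10027))/20107 = (5*I*√805)/(((-9*1)*(-6 + (½)/1))) + (-7174 - 1*(-10027))/20107 = (5*I*√805)/((-9*(-6 + (½)*1))) + (-7174 + 10027)*(1/20107) = (5*I*√805)/((-9*(-6 + ½))) + 2853*(1/20107) = (5*I*√805)/((-9*(-11/2))) + 2853/20107 = (5*I*√805)/(99/2) + 2853/20107 = (5*I*√805)*(2/99) + 2853/20107 = 10*I*√805/99 + 2853/20107 = 2853/20107 + 10*I*√805/99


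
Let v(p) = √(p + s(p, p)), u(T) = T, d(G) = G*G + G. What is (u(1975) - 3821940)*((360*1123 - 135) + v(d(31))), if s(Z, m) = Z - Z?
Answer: -1543819754925 - 15279860*√62 ≈ -1.5439e+12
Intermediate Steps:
d(G) = G + G² (d(G) = G² + G = G + G²)
s(Z, m) = 0
v(p) = √p (v(p) = √(p + 0) = √p)
(u(1975) - 3821940)*((360*1123 - 135) + v(d(31))) = (1975 - 3821940)*((360*1123 - 135) + √(31*(1 + 31))) = -3819965*((404280 - 135) + √(31*32)) = -3819965*(404145 + √992) = -3819965*(404145 + 4*√62) = -1543819754925 - 15279860*√62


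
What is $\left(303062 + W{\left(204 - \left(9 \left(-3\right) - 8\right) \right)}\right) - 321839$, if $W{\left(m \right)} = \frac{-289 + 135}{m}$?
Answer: $- \frac{4487857}{239} \approx -18778.0$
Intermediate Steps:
$W{\left(m \right)} = - \frac{154}{m}$
$\left(303062 + W{\left(204 - \left(9 \left(-3\right) - 8\right) \right)}\right) - 321839 = \left(303062 - \frac{154}{204 - \left(9 \left(-3\right) - 8\right)}\right) - 321839 = \left(303062 - \frac{154}{204 - \left(-27 - 8\right)}\right) - 321839 = \left(303062 - \frac{154}{204 - -35}\right) - 321839 = \left(303062 - \frac{154}{204 + 35}\right) - 321839 = \left(303062 - \frac{154}{239}\right) - 321839 = \frac{72431664}{239} - 321839 = - \frac{4487857}{239}$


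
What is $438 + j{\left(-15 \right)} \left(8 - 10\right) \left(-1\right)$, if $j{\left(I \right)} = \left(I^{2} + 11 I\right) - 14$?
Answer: $530$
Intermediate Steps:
$j{\left(I \right)} = -14 + I^{2} + 11 I$
$438 + j{\left(-15 \right)} \left(8 - 10\right) \left(-1\right) = 438 + \left(-14 + \left(-15\right)^{2} + 11 \left(-15\right)\right) \left(8 - 10\right) \left(-1\right) = 438 + \left(-14 + 225 - 165\right) \left(\left(-2\right) \left(-1\right)\right) = 438 + 46 \cdot 2 = 438 + 92 = 530$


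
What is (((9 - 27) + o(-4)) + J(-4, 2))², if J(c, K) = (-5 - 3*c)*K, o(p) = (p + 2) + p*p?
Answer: 100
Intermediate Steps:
o(p) = 2 + p + p² (o(p) = (2 + p) + p² = 2 + p + p²)
J(c, K) = K*(-5 - 3*c)
(((9 - 27) + o(-4)) + J(-4, 2))² = (((9 - 27) + (2 - 4 + (-4)²)) - 1*2*(5 + 3*(-4)))² = ((-18 + (2 - 4 + 16)) - 1*2*(5 - 12))² = ((-18 + 14) - 1*2*(-7))² = (-4 + 14)² = 10² = 100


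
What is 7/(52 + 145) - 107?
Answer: -21072/197 ≈ -106.96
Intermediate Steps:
7/(52 + 145) - 107 = 7/197 - 107 = -21072/197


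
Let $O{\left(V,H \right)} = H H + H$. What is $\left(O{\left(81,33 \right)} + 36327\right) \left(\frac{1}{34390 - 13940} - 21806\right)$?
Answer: $- \frac{16699733644851}{20450} \approx -8.1661 \cdot 10^{8}$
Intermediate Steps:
$O{\left(V,H \right)} = H + H^{2}$ ($O{\left(V,H \right)} = H^{2} + H = H + H^{2}$)
$\left(O{\left(81,33 \right)} + 36327\right) \left(\frac{1}{34390 - 13940} - 21806\right) = \left(33 \left(1 + 33\right) + 36327\right) \left(\frac{1}{34390 - 13940} - 21806\right) = \left(33 \cdot 34 + 36327\right) \left(\frac{1}{20450} - 21806\right) = \left(1122 + 36327\right) \left(\frac{1}{20450} - 21806\right) = 37449 \left(- \frac{445932699}{20450}\right) = - \frac{16699733644851}{20450}$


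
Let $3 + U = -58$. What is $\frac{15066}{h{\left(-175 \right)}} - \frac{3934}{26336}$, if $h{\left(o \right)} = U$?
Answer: $- \frac{198509075}{803248} \approx -247.13$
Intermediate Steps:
$U = -61$ ($U = -3 - 58 = -61$)
$h{\left(o \right)} = -61$
$\frac{15066}{h{\left(-175 \right)}} - \frac{3934}{26336} = \frac{15066}{-61} - \frac{3934}{26336} = 15066 \left(- \frac{1}{61}\right) - \frac{1967}{13168} = - \frac{15066}{61} - \frac{1967}{13168} = - \frac{198509075}{803248}$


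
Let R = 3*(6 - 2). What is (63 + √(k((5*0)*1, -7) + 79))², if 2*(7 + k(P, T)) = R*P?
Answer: 4041 + 756*√2 ≈ 5110.1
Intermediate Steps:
R = 12 (R = 3*4 = 12)
k(P, T) = -7 + 6*P (k(P, T) = -7 + (12*P)/2 = -7 + 6*P)
(63 + √(k((5*0)*1, -7) + 79))² = (63 + √((-7 + 6*((5*0)*1)) + 79))² = (63 + √((-7 + 6*(0*1)) + 79))² = (63 + √((-7 + 6*0) + 79))² = (63 + √((-7 + 0) + 79))² = (63 + √(-7 + 79))² = (63 + √72)² = (63 + 6*√2)²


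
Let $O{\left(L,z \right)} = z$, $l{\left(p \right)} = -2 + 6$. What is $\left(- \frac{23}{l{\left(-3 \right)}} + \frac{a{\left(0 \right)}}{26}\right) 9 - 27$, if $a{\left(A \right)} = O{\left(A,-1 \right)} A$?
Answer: $- \frac{315}{4} \approx -78.75$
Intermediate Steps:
$l{\left(p \right)} = 4$
$a{\left(A \right)} = - A$
$\left(- \frac{23}{l{\left(-3 \right)}} + \frac{a{\left(0 \right)}}{26}\right) 9 - 27 = \left(- \frac{23}{4} + \frac{\left(-1\right) 0}{26}\right) 9 - 27 = \left(\left(-23\right) \frac{1}{4} + 0 \cdot \frac{1}{26}\right) 9 - 27 = \left(- \frac{23}{4} + 0\right) 9 - 27 = \left(- \frac{23}{4}\right) 9 - 27 = - \frac{207}{4} - 27 = - \frac{315}{4}$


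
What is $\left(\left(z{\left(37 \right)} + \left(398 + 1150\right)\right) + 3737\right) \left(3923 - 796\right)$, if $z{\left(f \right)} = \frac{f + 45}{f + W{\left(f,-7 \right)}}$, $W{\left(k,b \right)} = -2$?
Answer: $\frac{578673239}{35} \approx 1.6534 \cdot 10^{7}$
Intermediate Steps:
$z{\left(f \right)} = \frac{45 + f}{-2 + f}$ ($z{\left(f \right)} = \frac{f + 45}{f - 2} = \frac{45 + f}{-2 + f}$)
$\left(\left(z{\left(37 \right)} + \left(398 + 1150\right)\right) + 3737\right) \left(3923 - 796\right) = \left(\left(\frac{45 + 37}{-2 + 37} + \left(398 + 1150\right)\right) + 3737\right) \left(3923 - 796\right) = \left(\left(\frac{1}{35} \cdot 82 + 1548\right) + 3737\right) 3127 = \left(\left(\frac{82}{35} + 1548\right) + 3737\right) 3127 = \left(\frac{54262}{35} + 3737\right) 3127 = \frac{185057}{35} \cdot 3127 = \frac{578673239}{35}$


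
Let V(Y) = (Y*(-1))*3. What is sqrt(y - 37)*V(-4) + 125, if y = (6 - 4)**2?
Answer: 125 + 12*I*sqrt(33) ≈ 125.0 + 68.935*I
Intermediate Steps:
y = 4 (y = 2**2 = 4)
V(Y) = -3*Y (V(Y) = -Y*3 = -3*Y)
sqrt(y - 37)*V(-4) + 125 = sqrt(4 - 37)*(-3*(-4)) + 125 = sqrt(-33)*12 + 125 = (I*sqrt(33))*12 + 125 = 12*I*sqrt(33) + 125 = 125 + 12*I*sqrt(33)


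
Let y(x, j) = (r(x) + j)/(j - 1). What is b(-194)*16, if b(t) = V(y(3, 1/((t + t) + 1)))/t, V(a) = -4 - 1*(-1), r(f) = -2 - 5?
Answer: 24/97 ≈ 0.24742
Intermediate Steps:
r(f) = -7
y(x, j) = (-7 + j)/(-1 + j) (y(x, j) = (-7 + j)/(j - 1) = (-7 + j)/(-1 + j))
V(a) = -3 (V(a) = -4 + 1 = -3)
b(t) = -3/t
b(-194)*16 = -3/(-194)*16 = -3*(-1/194)*16 = (3/194)*16 = 24/97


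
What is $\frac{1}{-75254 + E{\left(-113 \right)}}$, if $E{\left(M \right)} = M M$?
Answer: $- \frac{1}{62485} \approx -1.6004 \cdot 10^{-5}$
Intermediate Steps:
$E{\left(M \right)} = M^{2}$
$\frac{1}{-75254 + E{\left(-113 \right)}} = \frac{1}{-75254 + \left(-113\right)^{2}} = \frac{1}{-75254 + 12769} = \frac{1}{-62485} = - \frac{1}{62485}$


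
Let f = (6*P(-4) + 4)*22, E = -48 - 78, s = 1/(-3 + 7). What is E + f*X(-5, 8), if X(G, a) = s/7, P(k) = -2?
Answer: -926/7 ≈ -132.29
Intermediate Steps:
s = ¼ (s = 1/4 = ¼ ≈ 0.25000)
X(G, a) = 1/28 (X(G, a) = (¼)/7 = (¼)*(⅐) = 1/28)
E = -126
f = -176 (f = (6*(-2) + 4)*22 = (-12 + 4)*22 = -8*22 = -176)
E + f*X(-5, 8) = -126 - 176*1/28 = -126 - 44/7 = -926/7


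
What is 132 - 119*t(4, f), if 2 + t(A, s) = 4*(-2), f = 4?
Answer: 1322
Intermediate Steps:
t(A, s) = -10 (t(A, s) = -2 + 4*(-2) = -2 - 8 = -10)
132 - 119*t(4, f) = 132 - 119*(-10) = 132 + 1190 = 1322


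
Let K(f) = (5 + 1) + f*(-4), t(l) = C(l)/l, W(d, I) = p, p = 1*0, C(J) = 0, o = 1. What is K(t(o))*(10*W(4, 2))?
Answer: 0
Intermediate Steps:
p = 0
W(d, I) = 0
t(l) = 0 (t(l) = 0/l = 0)
K(f) = 6 - 4*f
K(t(o))*(10*W(4, 2)) = (6 - 4*0)*(10*0) = (6 + 0)*0 = 6*0 = 0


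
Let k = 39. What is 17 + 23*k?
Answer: 914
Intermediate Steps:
17 + 23*k = 17 + 23*39 = 17 + 897 = 914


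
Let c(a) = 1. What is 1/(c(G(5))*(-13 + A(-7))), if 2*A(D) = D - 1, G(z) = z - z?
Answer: -1/17 ≈ -0.058824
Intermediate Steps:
G(z) = 0
A(D) = -1/2 + D/2 (A(D) = (D - 1)/2 = (-1 + D)/2 = -1/2 + D/2)
1/(c(G(5))*(-13 + A(-7))) = 1/(1*(-13 + (-1/2 + (1/2)*(-7)))) = 1/(1*(-13 + (-1/2 - 7/2))) = 1/(1*(-13 - 4)) = 1/(1*(-17)) = 1/(-17) = -1/17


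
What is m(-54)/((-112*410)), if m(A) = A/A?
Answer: -1/45920 ≈ -2.1777e-5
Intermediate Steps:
m(A) = 1
m(-54)/((-112*410)) = 1/(-112*410) = 1/(-45920) = 1*(-1/45920) = -1/45920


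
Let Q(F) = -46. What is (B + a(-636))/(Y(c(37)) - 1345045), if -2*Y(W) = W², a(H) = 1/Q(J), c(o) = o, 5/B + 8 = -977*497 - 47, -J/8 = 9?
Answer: 242927/15030926482284 ≈ 1.6162e-8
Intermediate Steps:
J = -72 (J = -8*9 = -72)
B = -5/485624 (B = 5/(-8 + (-977*497 - 47)) = 5/(-8 + (-485569 - 47)) = 5/(-8 - 485616) = 5/(-485624) = 5*(-1/485624) = -5/485624 ≈ -1.0296e-5)
a(H) = -1/46 (a(H) = 1/(-46) = -1/46)
Y(W) = -W²/2
(B + a(-636))/(Y(c(37)) - 1345045) = (-5/485624 - 1/46)/(-½*37² - 1345045) = -242927/(11169352*(-½*1369 - 1345045)) = -242927/(11169352*(-1369/2 - 1345045)) = -242927/(11169352*(-2691459/2)) = -242927/11169352*(-2/2691459) = 242927/15030926482284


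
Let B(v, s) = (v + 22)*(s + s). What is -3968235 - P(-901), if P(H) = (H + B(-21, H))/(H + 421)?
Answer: -634918501/160 ≈ -3.9682e+6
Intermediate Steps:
B(v, s) = 2*s*(22 + v) (B(v, s) = (22 + v)*(2*s) = 2*s*(22 + v))
P(H) = 3*H/(421 + H) (P(H) = (H + 2*H*(22 - 21))/(H + 421) = (H + 2*H*1)/(421 + H) = (H + 2*H)/(421 + H) = (3*H)/(421 + H) = 3*H/(421 + H))
-3968235 - P(-901) = -3968235 - 3*(-901)/(421 - 901) = -3968235 - 3*(-901)/(-480) = -3968235 - 3*(-901)*(-1)/480 = -3968235 - 1*901/160 = -3968235 - 901/160 = -634918501/160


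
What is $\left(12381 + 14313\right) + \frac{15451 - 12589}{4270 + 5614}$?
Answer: $\frac{131923179}{4942} \approx 26694.0$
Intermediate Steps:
$\left(12381 + 14313\right) + \frac{15451 - 12589}{4270 + 5614} = 26694 + \frac{2862}{9884} = 26694 + 2862 \cdot \frac{1}{9884} = 26694 + \frac{1431}{4942} = \frac{131923179}{4942}$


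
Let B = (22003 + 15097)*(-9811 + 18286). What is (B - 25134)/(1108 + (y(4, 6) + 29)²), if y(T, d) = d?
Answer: 314397366/2333 ≈ 1.3476e+5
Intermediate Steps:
B = 314422500 (B = 37100*8475 = 314422500)
(B - 25134)/(1108 + (y(4, 6) + 29)²) = (314422500 - 25134)/(1108 + (6 + 29)²) = 314397366/(1108 + 35²) = 314397366/(1108 + 1225) = 314397366/2333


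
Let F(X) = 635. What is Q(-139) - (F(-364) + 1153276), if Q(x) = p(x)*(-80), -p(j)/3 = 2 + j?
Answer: -1186791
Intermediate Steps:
p(j) = -6 - 3*j (p(j) = -3*(2 + j) = -6 - 3*j)
Q(x) = 480 + 240*x (Q(x) = (-6 - 3*x)*(-80) = 480 + 240*x)
Q(-139) - (F(-364) + 1153276) = (480 + 240*(-139)) - (635 + 1153276) = (480 - 33360) - 1*1153911 = -32880 - 1153911 = -1186791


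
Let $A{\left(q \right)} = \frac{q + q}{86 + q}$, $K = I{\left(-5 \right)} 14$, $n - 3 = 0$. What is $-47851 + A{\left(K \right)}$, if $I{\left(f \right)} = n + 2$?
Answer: $- \frac{1866154}{39} \approx -47850.0$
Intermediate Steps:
$n = 3$ ($n = 3 + 0 = 3$)
$I{\left(f \right)} = 5$ ($I{\left(f \right)} = 3 + 2 = 5$)
$K = 70$ ($K = 5 \cdot 14 = 70$)
$A{\left(q \right)} = \frac{2 q}{86 + q}$
$-47851 + A{\left(K \right)} = -47851 + 2 \cdot 70 \frac{1}{86 + 70} = -47851 + 2 \cdot 70 \cdot \frac{1}{156} = -47851 + \frac{35}{39} = - \frac{1866154}{39}$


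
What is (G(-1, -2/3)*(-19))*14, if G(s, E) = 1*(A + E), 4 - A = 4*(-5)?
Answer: -18620/3 ≈ -6206.7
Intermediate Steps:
A = 24 (A = 4 - 4*(-5) = 4 - 1*(-20) = 4 + 20 = 24)
G(s, E) = 24 + E (G(s, E) = 1*(24 + E) = 24 + E)
(G(-1, -2/3)*(-19))*14 = ((24 - 2/3)*(-19))*14 = ((24 - 2*⅓)*(-19))*14 = ((24 - ⅔)*(-19))*14 = ((70/3)*(-19))*14 = -1330/3*14 = -18620/3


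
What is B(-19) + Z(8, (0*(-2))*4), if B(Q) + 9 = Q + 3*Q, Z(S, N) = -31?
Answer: -116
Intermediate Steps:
B(Q) = -9 + 4*Q (B(Q) = -9 + (Q + 3*Q) = -9 + 4*Q)
B(-19) + Z(8, (0*(-2))*4) = (-9 + 4*(-19)) - 31 = (-9 - 76) - 31 = -85 - 31 = -116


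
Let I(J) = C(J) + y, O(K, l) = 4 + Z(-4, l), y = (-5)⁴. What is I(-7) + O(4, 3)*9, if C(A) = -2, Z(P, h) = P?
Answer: 623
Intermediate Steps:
y = 625
O(K, l) = 0 (O(K, l) = 4 - 4 = 0)
I(J) = 623 (I(J) = -2 + 625 = 623)
I(-7) + O(4, 3)*9 = 623 + 0*9 = 623 + 0 = 623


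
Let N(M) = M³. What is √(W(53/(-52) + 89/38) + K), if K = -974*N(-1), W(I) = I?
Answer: √238013893/494 ≈ 31.230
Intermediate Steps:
K = 974 (K = -974*(-1)³ = -974*(-1) = 974)
√(W(53/(-52) + 89/38) + K) = √((53/(-52) + 89/38) + 974) = √((53*(-1/52) + 89*(1/38)) + 974) = √((-53/52 + 89/38) + 974) = √(1307/988 + 974) = √(963619/988) = √238013893/494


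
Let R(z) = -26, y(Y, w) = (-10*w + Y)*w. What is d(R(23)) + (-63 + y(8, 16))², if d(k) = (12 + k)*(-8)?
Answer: 6225137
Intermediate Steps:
y(Y, w) = w*(Y - 10*w) (y(Y, w) = (Y - 10*w)*w = w*(Y - 10*w))
d(k) = -96 - 8*k
d(R(23)) + (-63 + y(8, 16))² = (-96 - 8*(-26)) + (-63 + 16*(8 - 10*16))² = (-96 + 208) + (-63 + 16*(8 - 160))² = 112 + (-63 + 16*(-152))² = 112 + (-63 - 2432)² = 112 + (-2495)² = 112 + 6225025 = 6225137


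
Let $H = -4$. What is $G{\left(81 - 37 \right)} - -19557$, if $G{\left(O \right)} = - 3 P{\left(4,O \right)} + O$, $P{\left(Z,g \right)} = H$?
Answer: $19613$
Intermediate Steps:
$P{\left(Z,g \right)} = -4$
$G{\left(O \right)} = 12 + O$ ($G{\left(O \right)} = \left(-3\right) \left(-4\right) + O = 12 + O$)
$G{\left(81 - 37 \right)} - -19557 = \left(12 + \left(81 - 37\right)\right) - -19557 = \left(12 + 44\right) + 19557 = 56 + 19557 = 19613$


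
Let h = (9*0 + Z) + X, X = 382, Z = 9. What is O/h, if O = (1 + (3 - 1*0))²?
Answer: 16/391 ≈ 0.040921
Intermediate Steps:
h = 391 (h = (9*0 + 9) + 382 = (0 + 9) + 382 = 9 + 382 = 391)
O = 16 (O = (1 + (3 + 0))² = (1 + 3)² = 4² = 16)
O/h = 16/391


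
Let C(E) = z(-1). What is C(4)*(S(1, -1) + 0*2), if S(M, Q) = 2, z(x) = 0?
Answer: 0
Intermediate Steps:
C(E) = 0
C(4)*(S(1, -1) + 0*2) = 0*(2 + 0*2) = 0*(2 + 0) = 0*2 = 0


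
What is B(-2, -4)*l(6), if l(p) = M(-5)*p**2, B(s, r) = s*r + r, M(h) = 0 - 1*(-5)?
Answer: 720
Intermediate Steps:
M(h) = 5 (M(h) = 0 + 5 = 5)
B(s, r) = r + r*s (B(s, r) = r*s + r = r + r*s)
l(p) = 5*p**2
B(-2, -4)*l(6) = (-4*(1 - 2))*(5*6**2) = (-4*(-1))*(5*36) = 4*180 = 720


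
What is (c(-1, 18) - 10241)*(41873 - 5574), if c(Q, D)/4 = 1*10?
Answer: -370286099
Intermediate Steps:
c(Q, D) = 40 (c(Q, D) = 4*(1*10) = 4*10 = 40)
(c(-1, 18) - 10241)*(41873 - 5574) = (40 - 10241)*(41873 - 5574) = -10201*36299 = -370286099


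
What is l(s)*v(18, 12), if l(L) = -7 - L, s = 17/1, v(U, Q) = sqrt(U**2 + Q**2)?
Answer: -144*sqrt(13) ≈ -519.20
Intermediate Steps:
v(U, Q) = sqrt(Q**2 + U**2)
s = 17 (s = 17*1 = 17)
l(s)*v(18, 12) = (-7 - 1*17)*sqrt(12**2 + 18**2) = (-7 - 17)*sqrt(144 + 324) = -144*sqrt(13)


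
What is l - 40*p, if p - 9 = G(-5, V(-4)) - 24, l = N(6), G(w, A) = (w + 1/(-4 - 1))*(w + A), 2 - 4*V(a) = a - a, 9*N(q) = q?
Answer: -1006/3 ≈ -335.33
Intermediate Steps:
N(q) = q/9
V(a) = ½ (V(a) = ½ - (a - a)/4 = ½ - ¼*0 = ½ + 0 = ½)
G(w, A) = (-⅕ + w)*(A + w) (G(w, A) = (w + 1/(-5))*(A + w) = (w - ⅕)*(A + w) = (-⅕ + w)*(A + w))
l = ⅔ (l = (⅑)*6 = ⅔ ≈ 0.66667)
p = 42/5 (p = 9 + (((-5)² - ⅕*½ - ⅕*(-5) + (½)*(-5)) - 24) = 9 + ((25 - ⅒ + 1 - 5/2) - 24) = 9 + (117/5 - 24) = 9 - ⅗ = 42/5 ≈ 8.4000)
l - 40*p = ⅔ - 40*42/5 = ⅔ - 336 = -1006/3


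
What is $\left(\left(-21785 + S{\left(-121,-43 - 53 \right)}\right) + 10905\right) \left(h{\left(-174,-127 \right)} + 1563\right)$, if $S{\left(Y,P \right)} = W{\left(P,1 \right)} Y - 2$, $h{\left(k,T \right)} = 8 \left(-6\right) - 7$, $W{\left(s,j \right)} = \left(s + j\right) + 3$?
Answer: $377000$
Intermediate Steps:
$W{\left(s,j \right)} = 3 + j + s$ ($W{\left(s,j \right)} = \left(j + s\right) + 3 = 3 + j + s$)
$h{\left(k,T \right)} = -55$ ($h{\left(k,T \right)} = -48 - 7 = -55$)
$S{\left(Y,P \right)} = -2 + Y \left(4 + P\right)$ ($S{\left(Y,P \right)} = \left(3 + 1 + P\right) Y - 2 = \left(4 + P\right) Y - 2 = Y \left(4 + P\right) - 2 = -2 + Y \left(4 + P\right)$)
$\left(\left(-21785 + S{\left(-121,-43 - 53 \right)}\right) + 10905\right) \left(h{\left(-174,-127 \right)} + 1563\right) = \left(\left(-21785 - \left(2 + 121 \left(4 - 96\right)\right)\right) + 10905\right) \left(-55 + 1563\right) = \left(\left(-21785 - \left(2 + 121 \left(4 - 96\right)\right)\right) + 10905\right) 1508 = \left(\left(-21785 - -11130\right) + 10905\right) 1508 = \left(\left(-21785 + \left(-2 + 11132\right)\right) + 10905\right) 1508 = \left(\left(-21785 + 11130\right) + 10905\right) 1508 = \left(-10655 + 10905\right) 1508 = 250 \cdot 1508 = 377000$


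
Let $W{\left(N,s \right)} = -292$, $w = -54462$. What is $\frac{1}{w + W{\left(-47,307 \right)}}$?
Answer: $- \frac{1}{54754} \approx -1.8263 \cdot 10^{-5}$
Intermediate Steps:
$\frac{1}{w + W{\left(-47,307 \right)}} = \frac{1}{-54462 - 292} = \frac{1}{-54754} = - \frac{1}{54754}$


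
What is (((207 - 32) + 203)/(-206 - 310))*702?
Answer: -22113/43 ≈ -514.26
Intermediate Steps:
(((207 - 32) + 203)/(-206 - 310))*702 = ((175 + 203)/(-516))*702 = (378*(-1/516))*702 = -63/86*702 = -22113/43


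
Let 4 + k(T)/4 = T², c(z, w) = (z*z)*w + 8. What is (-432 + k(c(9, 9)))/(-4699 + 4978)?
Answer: 724076/93 ≈ 7785.8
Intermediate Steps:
c(z, w) = 8 + w*z² (c(z, w) = z²*w + 8 = w*z² + 8 = 8 + w*z²)
k(T) = -16 + 4*T²
(-432 + k(c(9, 9)))/(-4699 + 4978) = (-432 + (-16 + 4*(8 + 9*9²)²))/(-4699 + 4978) = (-432 + (-16 + 4*(8 + 9*81)²))/279 = (-432 + (-16 + 4*(8 + 729)²))*(1/279) = (-432 + (-16 + 4*737²))*(1/279) = (-432 + (-16 + 4*543169))*(1/279) = (-432 + (-16 + 2172676))*(1/279) = (-432 + 2172660)*(1/279) = 2172228*(1/279) = 724076/93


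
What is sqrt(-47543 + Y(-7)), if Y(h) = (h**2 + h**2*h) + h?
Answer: 6*I*sqrt(1329) ≈ 218.73*I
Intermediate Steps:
Y(h) = h + h**2 + h**3 (Y(h) = (h**2 + h**3) + h = h + h**2 + h**3)
sqrt(-47543 + Y(-7)) = sqrt(-47543 - 7*(1 - 7 + (-7)**2)) = sqrt(-47543 - 7*(1 - 7 + 49)) = sqrt(-47543 - 7*43) = sqrt(-47543 - 301) = sqrt(-47844) = 6*I*sqrt(1329)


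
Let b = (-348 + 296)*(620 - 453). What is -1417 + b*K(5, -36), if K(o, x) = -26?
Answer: 224367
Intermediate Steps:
b = -8684 (b = -52*167 = -8684)
-1417 + b*K(5, -36) = -1417 - 8684*(-26) = -1417 + 225784 = 224367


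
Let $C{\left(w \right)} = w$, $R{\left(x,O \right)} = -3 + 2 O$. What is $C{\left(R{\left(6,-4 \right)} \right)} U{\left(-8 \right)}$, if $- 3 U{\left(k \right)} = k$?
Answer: $- \frac{88}{3} \approx -29.333$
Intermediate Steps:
$U{\left(k \right)} = - \frac{k}{3}$
$C{\left(R{\left(6,-4 \right)} \right)} U{\left(-8 \right)} = \left(-3 + 2 \left(-4\right)\right) \left(\left(- \frac{1}{3}\right) \left(-8\right)\right) = \left(-3 - 8\right) \frac{8}{3} = \left(-11\right) \frac{8}{3} = - \frac{88}{3}$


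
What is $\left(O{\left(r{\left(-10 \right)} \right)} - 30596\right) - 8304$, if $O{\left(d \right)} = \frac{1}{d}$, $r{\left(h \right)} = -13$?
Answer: $- \frac{505701}{13} \approx -38900.0$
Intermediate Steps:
$\left(O{\left(r{\left(-10 \right)} \right)} - 30596\right) - 8304 = \left(\frac{1}{-13} - 30596\right) - 8304 = \left(- \frac{1}{13} - 30596\right) - 8304 = - \frac{397749}{13} - 8304 = - \frac{505701}{13}$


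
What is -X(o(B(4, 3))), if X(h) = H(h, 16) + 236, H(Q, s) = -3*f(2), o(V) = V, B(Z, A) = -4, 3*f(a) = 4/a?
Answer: -234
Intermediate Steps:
f(a) = 4/(3*a) (f(a) = (4/a)/3 = 4/(3*a))
H(Q, s) = -2 (H(Q, s) = -4/2 = -3*⅔ = -2)
X(h) = 234 (X(h) = -2 + 236 = 234)
-X(o(B(4, 3))) = -1*234 = -234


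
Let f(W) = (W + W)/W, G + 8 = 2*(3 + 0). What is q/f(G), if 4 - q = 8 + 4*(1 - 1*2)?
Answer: 0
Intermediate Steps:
G = -2 (G = -8 + 2*(3 + 0) = -8 + 2*3 = -8 + 6 = -2)
f(W) = 2 (f(W) = (2*W)/W = 2)
q = 0 (q = 4 - (8 + 4*(1 - 1*2)) = 4 - (8 + 4*(1 - 2)) = 4 - (8 + 4*(-1)) = 4 - (8 - 4) = 4 - 1*4 = 4 - 4 = 0)
q/f(G) = 0/2 = 0*(1/2) = 0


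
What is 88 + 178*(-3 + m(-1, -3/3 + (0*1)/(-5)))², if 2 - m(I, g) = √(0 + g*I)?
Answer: 800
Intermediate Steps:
m(I, g) = 2 - √(I*g) (m(I, g) = 2 - √(0 + g*I) = 2 - √(0 + I*g) = 2 - √(I*g))
88 + 178*(-3 + m(-1, -3/3 + (0*1)/(-5)))² = 88 + 178*(-3 + (2 - √(-(-3/3 + (0*1)/(-5)))))² = 88 + 178*(-3 + (2 - √(-(-3*⅓ + 0*(-⅕)))))² = 88 + 178*(-3 + (2 - √(-(-1 + 0))))² = 88 + 178*(-3 + (2 - √(-1*(-1))))² = 88 + 178*(-3 + (2 - √1))² = 88 + 178*(-3 + (2 - 1*1))² = 88 + 178*(-3 + (2 - 1))² = 88 + 178*(-3 + 1)² = 88 + 178*(-2)² = 88 + 178*4 = 88 + 712 = 800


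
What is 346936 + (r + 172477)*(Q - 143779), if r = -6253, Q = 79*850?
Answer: -12737231960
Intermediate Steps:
Q = 67150
346936 + (r + 172477)*(Q - 143779) = 346936 + (-6253 + 172477)*(67150 - 143779) = 346936 + 166224*(-76629) = 346936 - 12737578896 = -12737231960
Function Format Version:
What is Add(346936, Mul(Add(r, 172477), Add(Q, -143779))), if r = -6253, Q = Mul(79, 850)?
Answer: -12737231960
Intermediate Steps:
Q = 67150
Add(346936, Mul(Add(r, 172477), Add(Q, -143779))) = Add(346936, Mul(Add(-6253, 172477), Add(67150, -143779))) = Add(346936, Mul(166224, -76629)) = Add(346936, -12737578896) = -12737231960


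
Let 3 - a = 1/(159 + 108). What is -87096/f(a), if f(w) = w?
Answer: -2906829/100 ≈ -29068.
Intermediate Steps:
a = 800/267 (a = 3 - 1/(159 + 108) = 3 - 1/267 = 800/267 ≈ 2.9963)
-87096/f(a) = -87096/800/267 = -87096*267/800 = -2906829/100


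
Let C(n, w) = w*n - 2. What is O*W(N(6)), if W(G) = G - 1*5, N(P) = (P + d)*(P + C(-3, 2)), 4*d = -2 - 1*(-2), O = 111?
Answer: -1887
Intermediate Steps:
C(n, w) = -2 + n*w (C(n, w) = n*w - 2 = -2 + n*w)
d = 0 (d = (-2 - 1*(-2))/4 = (-2 + 2)/4 = (¼)*0 = 0)
N(P) = P*(-8 + P) (N(P) = (P + 0)*(P + (-2 - 3*2)) = P*(P + (-2 - 6)) = P*(P - 8) = P*(-8 + P))
W(G) = -5 + G (W(G) = G - 5 = -5 + G)
O*W(N(6)) = 111*(-5 + 6*(-8 + 6)) = 111*(-5 + 6*(-2)) = 111*(-5 - 12) = 111*(-17) = -1887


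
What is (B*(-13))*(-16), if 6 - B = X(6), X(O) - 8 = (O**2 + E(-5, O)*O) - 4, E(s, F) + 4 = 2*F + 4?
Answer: -22048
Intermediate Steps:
E(s, F) = 2*F (E(s, F) = -4 + (2*F + 4) = -4 + (4 + 2*F) = 2*F)
X(O) = 4 + 3*O**2 (X(O) = 8 + ((O**2 + (2*O)*O) - 4) = 8 + ((O**2 + 2*O**2) - 4) = 8 + (3*O**2 - 4) = 8 + (-4 + 3*O**2) = 4 + 3*O**2)
B = -106 (B = 6 - (4 + 3*6**2) = 6 - (4 + 3*36) = 6 - (4 + 108) = 6 - 1*112 = 6 - 112 = -106)
(B*(-13))*(-16) = -106*(-13)*(-16) = 1378*(-16) = -22048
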